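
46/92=1/2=0.50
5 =5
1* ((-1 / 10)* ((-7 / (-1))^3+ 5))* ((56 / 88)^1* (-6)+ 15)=-389.13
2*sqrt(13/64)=sqrt(13)/4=0.90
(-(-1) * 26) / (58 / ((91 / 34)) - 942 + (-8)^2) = -1183 / 38963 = -0.03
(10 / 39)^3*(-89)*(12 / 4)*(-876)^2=-7588496000 / 2197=-3454026.40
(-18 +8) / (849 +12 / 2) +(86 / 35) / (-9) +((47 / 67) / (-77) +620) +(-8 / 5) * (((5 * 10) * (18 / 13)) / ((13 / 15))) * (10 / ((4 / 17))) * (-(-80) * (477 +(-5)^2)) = -54205772680604159 / 248483235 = -218146599.23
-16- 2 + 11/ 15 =-259/ 15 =-17.27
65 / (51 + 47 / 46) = 2990 / 2393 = 1.25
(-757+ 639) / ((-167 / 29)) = 3422 / 167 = 20.49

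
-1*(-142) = 142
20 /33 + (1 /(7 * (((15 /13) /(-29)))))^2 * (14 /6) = 1594919 /51975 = 30.69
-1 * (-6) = 6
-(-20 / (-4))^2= -25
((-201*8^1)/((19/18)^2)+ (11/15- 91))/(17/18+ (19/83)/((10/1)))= -2067614826/1304293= -1585.24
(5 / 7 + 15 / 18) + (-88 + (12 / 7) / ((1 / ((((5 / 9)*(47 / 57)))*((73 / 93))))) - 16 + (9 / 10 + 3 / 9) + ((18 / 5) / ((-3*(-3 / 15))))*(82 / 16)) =-69.85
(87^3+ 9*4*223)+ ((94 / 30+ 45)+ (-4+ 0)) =9998627 / 15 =666575.13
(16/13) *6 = 96/13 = 7.38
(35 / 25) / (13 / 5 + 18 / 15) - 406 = -405.63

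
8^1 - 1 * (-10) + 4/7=130/7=18.57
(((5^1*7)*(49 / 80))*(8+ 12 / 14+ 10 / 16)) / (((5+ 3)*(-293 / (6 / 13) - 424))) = -78057 / 3252736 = -0.02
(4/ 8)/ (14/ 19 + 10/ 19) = 19/ 48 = 0.40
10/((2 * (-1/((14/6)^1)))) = -35/3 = -11.67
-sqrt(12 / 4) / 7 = -sqrt(3) / 7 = -0.25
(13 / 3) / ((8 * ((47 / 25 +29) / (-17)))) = -5525 / 18528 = -0.30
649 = 649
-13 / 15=-0.87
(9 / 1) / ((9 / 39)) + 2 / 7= 275 / 7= 39.29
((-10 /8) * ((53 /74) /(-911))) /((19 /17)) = 4505 /5123464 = 0.00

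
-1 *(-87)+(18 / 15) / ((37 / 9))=16149 / 185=87.29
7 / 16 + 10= 167 / 16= 10.44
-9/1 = -9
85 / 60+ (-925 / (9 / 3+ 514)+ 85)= 525029 / 6204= 84.63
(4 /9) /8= 0.06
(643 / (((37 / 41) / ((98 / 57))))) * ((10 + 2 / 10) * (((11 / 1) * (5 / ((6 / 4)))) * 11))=10628823436 / 2109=5039745.58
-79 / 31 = -2.55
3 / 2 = 1.50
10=10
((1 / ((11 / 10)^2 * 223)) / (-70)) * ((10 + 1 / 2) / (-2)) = 15 / 53966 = 0.00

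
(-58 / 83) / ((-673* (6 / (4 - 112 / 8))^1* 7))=-290 / 1173039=-0.00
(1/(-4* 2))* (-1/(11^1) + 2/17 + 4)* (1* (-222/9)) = 9287/748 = 12.42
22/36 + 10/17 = 367/306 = 1.20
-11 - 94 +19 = -86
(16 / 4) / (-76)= -1 / 19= -0.05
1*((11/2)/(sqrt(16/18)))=33*sqrt(2)/8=5.83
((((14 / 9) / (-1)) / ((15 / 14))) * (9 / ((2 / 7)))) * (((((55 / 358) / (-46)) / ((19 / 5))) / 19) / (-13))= -18865 / 115926486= -0.00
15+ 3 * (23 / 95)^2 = 136962 / 9025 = 15.18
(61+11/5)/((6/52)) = 8216/15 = 547.73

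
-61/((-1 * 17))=61/17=3.59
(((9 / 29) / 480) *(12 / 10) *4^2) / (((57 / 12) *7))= 0.00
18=18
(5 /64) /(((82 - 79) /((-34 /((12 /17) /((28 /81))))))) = -10115 /23328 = -0.43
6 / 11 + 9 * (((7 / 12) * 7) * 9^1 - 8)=11409 / 44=259.30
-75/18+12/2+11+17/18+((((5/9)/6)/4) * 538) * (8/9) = 6038/243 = 24.85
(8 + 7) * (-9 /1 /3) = -45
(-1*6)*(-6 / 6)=6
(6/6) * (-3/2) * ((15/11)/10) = -0.20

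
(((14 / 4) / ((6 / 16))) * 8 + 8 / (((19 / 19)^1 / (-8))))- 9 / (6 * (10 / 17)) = 487 / 60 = 8.12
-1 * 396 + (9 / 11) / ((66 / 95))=-95547 / 242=-394.82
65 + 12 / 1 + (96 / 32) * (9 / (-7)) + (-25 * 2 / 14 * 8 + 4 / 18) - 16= 1814 / 63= 28.79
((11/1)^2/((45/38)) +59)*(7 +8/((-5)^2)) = 442433/375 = 1179.82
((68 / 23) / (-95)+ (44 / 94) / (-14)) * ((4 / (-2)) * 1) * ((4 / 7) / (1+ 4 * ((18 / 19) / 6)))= 11976 / 264845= 0.05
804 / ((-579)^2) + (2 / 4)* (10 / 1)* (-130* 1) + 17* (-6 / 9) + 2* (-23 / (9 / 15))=-82469018 / 111747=-738.00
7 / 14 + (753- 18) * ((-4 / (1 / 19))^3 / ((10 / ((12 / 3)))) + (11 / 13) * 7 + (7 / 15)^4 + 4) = -11324279232001 / 87750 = -129051615.18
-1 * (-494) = 494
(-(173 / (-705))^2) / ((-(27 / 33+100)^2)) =3621409 / 611281604025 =0.00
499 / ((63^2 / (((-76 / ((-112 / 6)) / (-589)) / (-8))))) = 0.00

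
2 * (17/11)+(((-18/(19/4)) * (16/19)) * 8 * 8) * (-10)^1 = 8122354/3971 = 2045.42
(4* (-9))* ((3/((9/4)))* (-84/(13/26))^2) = -1354752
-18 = -18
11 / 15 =0.73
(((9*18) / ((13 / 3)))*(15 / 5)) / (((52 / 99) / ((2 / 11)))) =6561 / 169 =38.82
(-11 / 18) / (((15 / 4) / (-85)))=374 / 27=13.85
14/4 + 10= 27/2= 13.50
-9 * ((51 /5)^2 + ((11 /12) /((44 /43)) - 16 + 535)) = -5615.42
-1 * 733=-733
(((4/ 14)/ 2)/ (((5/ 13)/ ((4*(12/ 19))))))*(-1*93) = -58032/ 665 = -87.27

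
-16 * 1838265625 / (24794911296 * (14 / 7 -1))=-1838265625 / 1549681956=-1.19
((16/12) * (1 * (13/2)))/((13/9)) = 6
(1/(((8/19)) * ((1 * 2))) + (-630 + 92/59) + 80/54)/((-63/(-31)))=-494439739/1605744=-307.92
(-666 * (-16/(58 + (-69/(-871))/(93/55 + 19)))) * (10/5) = 21124411776/57493279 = 367.42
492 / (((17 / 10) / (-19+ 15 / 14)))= -617460 / 119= -5188.74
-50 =-50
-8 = -8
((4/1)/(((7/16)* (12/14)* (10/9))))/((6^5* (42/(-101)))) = -0.00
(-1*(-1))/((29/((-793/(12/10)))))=-3965/174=-22.79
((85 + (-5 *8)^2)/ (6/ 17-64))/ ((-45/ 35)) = 200515/ 9738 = 20.59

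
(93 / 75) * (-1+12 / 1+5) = 496 / 25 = 19.84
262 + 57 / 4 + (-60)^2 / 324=10345 / 36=287.36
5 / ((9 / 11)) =55 / 9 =6.11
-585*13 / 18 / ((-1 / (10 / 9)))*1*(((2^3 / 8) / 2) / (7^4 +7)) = 4225 / 43344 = 0.10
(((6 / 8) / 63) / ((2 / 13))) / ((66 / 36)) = 13 / 308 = 0.04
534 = 534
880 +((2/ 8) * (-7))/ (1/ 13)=3429/ 4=857.25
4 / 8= 1 / 2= 0.50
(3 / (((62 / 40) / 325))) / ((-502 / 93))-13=-32513 / 251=-129.53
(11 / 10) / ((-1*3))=-11 / 30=-0.37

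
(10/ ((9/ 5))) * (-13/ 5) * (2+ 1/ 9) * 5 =-152.47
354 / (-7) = -354 / 7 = -50.57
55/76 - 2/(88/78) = -877/836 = -1.05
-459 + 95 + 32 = -332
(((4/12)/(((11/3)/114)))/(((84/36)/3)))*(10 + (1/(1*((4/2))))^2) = 21033/154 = 136.58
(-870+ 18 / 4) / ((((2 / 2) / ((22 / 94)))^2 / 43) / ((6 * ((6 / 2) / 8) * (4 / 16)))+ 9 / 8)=-324230148 / 704195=-460.43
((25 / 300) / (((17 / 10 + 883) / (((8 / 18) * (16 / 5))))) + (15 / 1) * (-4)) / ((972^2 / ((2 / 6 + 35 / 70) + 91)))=-0.01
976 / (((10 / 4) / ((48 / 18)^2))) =124928 / 45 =2776.18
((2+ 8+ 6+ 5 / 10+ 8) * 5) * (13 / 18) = 3185 / 36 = 88.47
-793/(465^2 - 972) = -793/215253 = -0.00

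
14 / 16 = 7 / 8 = 0.88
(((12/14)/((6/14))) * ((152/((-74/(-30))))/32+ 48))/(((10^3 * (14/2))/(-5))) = -7389/103600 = -0.07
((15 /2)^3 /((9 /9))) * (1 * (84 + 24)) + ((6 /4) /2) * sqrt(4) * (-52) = 45484.50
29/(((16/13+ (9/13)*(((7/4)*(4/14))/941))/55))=3001790/2317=1295.55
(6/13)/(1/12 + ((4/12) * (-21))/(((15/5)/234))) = -72/85163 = -0.00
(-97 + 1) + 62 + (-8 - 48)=-90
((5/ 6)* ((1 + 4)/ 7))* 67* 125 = 209375/ 42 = 4985.12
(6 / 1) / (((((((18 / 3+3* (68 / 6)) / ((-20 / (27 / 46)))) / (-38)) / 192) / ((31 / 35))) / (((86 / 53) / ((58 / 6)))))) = 298250752 / 53795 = 5544.21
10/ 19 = 0.53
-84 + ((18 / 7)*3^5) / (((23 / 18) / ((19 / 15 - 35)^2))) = 97368036 / 175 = 556388.78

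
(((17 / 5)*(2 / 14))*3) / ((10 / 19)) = 969 / 350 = 2.77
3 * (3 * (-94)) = -846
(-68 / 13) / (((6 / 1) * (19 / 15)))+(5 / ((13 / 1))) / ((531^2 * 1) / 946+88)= -61995660 / 90206623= -0.69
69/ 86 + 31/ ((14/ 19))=12905/ 301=42.87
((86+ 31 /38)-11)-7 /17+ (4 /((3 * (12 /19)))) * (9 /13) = 645517 /8398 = 76.87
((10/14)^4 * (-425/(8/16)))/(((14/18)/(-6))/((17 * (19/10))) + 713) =-0.31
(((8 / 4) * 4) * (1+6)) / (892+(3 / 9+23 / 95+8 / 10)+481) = 15960 / 391697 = 0.04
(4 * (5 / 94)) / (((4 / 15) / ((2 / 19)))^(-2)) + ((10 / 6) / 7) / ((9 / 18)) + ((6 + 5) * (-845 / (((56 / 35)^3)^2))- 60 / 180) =-2144340984211 / 3881041920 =-552.52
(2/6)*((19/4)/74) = 19/888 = 0.02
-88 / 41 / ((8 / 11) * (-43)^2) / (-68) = 121 / 5155012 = 0.00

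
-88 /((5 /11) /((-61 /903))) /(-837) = -59048 /3779055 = -0.02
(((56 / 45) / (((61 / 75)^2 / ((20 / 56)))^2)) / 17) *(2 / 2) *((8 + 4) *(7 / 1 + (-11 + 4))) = 0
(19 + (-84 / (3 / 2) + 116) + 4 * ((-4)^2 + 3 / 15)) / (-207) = -719 / 1035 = -0.69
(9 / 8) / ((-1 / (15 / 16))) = -135 / 128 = -1.05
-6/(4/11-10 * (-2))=-33/112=-0.29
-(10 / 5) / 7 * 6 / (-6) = 2 / 7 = 0.29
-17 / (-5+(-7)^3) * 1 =17 / 348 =0.05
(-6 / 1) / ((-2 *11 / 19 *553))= 57 / 6083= 0.01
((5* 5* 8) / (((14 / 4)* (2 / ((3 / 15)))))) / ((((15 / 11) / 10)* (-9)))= -880 / 189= -4.66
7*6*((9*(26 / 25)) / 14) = 28.08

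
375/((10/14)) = 525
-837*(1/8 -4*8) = 213435/8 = 26679.38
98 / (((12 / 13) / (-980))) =-312130 / 3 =-104043.33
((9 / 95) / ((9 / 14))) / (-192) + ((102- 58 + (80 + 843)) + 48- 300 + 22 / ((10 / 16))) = 6841817 / 9120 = 750.20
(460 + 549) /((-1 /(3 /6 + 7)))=-15135 /2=-7567.50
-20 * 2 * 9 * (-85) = 30600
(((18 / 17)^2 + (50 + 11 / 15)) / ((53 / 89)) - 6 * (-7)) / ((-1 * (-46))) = 29655931 / 10568730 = 2.81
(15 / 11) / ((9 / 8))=1.21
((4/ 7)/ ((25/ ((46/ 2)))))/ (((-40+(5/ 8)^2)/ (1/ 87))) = -5888/ 38595375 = -0.00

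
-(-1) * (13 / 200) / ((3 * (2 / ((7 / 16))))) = 91 / 19200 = 0.00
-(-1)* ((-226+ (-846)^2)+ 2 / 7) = 5008432 / 7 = 715490.29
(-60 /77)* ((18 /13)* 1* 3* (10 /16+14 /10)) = -6561 /1001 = -6.55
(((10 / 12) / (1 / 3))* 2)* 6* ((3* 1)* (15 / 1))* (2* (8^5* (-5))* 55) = -24330240000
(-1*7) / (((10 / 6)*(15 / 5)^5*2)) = -7 / 810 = -0.01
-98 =-98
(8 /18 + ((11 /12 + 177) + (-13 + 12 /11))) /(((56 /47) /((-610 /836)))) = -944891525 /9269568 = -101.93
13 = 13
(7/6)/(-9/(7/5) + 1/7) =-49/264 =-0.19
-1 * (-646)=646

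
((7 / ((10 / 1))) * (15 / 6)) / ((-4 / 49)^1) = -343 / 16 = -21.44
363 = 363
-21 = -21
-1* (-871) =871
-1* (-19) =19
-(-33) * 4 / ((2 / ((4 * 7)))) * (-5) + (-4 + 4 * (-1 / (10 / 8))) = -9247.20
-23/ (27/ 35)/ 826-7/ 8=-11611/ 12744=-0.91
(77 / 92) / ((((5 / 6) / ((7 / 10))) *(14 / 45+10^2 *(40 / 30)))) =0.01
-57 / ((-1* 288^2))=19 / 27648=0.00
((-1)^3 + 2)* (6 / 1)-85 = -79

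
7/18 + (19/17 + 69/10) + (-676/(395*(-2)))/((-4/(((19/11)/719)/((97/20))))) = 389756562647/46364100255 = 8.41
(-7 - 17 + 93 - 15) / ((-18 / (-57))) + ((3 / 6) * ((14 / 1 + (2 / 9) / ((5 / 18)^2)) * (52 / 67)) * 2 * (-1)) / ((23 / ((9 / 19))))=124970229 / 731975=170.73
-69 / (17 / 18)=-1242 / 17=-73.06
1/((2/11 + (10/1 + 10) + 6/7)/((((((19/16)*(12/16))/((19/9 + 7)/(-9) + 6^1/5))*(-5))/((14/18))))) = -1485/1024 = -1.45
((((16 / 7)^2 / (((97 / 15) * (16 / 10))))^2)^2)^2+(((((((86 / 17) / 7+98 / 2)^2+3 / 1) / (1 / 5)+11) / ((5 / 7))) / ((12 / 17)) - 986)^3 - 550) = 3625266669909558327381330896375378546230772590229017 / 276403176425810060240618105480633688000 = 13115864719024.40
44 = 44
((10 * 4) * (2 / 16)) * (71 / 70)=71 / 14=5.07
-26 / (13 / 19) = -38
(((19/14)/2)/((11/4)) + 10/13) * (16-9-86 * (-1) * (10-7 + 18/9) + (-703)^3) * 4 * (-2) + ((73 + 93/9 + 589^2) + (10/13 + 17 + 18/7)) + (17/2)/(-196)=474940295137603/168168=2824201364.93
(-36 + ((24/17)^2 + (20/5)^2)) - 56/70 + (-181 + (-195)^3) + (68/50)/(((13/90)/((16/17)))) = -139292013784/18785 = -7415065.95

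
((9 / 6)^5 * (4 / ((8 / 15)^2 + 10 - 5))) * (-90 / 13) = -2460375 / 61828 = -39.79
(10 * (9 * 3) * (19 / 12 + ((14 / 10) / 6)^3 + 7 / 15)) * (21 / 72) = 389851 / 2400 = 162.44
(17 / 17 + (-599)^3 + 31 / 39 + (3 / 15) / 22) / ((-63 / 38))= 17518275689449 / 135135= 129635369.74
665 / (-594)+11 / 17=-4771 / 10098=-0.47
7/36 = 0.19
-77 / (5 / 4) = -308 / 5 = -61.60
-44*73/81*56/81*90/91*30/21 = -2569600/66339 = -38.73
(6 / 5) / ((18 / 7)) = 7 / 15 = 0.47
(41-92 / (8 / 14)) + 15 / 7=-825 / 7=-117.86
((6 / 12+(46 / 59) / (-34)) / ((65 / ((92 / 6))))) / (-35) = -7337 / 2281825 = -0.00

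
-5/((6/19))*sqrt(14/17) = -95*sqrt(238)/102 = -14.37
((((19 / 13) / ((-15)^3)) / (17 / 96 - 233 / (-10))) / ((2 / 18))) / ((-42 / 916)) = 278464 / 76910925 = 0.00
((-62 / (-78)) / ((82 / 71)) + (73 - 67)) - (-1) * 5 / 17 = 6.98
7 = 7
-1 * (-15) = 15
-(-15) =15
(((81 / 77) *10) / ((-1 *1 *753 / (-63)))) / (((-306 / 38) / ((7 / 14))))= -2565 / 46937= -0.05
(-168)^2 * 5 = 141120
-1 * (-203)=203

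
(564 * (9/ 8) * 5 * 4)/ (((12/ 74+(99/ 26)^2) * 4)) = 26450190/ 122231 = 216.40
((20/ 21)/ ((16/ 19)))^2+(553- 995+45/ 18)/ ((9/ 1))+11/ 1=-257927/ 7056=-36.55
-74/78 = -37/39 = -0.95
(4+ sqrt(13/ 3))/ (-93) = -0.07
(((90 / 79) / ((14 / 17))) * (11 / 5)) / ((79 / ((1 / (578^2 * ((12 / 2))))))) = 33 / 1717073848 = 0.00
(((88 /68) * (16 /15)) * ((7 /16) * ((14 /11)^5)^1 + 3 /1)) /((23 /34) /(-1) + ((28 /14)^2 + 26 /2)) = 45980864 /121886325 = 0.38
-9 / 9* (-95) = 95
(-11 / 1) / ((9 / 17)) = -187 / 9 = -20.78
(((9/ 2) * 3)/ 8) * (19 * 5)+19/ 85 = 218329/ 1360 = 160.54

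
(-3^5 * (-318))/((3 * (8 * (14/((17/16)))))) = 218943/896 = 244.36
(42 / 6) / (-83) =-0.08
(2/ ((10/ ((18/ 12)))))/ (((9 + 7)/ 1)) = 3/ 160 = 0.02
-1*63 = -63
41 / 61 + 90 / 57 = 2609 / 1159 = 2.25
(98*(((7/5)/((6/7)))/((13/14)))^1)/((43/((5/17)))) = 33614/28509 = 1.18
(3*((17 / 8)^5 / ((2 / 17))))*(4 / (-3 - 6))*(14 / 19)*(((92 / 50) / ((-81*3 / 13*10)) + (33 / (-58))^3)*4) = 194294735078346329 / 691839055872000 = 280.84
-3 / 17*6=-18 / 17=-1.06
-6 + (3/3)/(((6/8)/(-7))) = -46/3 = -15.33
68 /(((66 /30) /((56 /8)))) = 2380 /11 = 216.36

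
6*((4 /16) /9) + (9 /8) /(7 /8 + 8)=125 /426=0.29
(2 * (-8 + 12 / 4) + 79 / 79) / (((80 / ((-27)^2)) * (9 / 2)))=-729 / 40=-18.22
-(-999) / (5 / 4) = 3996 / 5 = 799.20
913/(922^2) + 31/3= 26355343/2550252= 10.33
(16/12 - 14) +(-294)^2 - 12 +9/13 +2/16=26960591/312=86412.15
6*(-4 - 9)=-78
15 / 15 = 1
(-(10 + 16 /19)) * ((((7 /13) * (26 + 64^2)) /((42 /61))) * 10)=-86328420 /247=-349507.77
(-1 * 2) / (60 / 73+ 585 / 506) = -73876 / 73065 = -1.01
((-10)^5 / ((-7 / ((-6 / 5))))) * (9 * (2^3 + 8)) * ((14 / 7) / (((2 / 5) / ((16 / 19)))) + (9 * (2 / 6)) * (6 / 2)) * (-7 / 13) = 4337280000 / 247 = 17559838.06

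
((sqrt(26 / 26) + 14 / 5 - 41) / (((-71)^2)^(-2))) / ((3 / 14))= -22057339108 / 5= -4411467821.60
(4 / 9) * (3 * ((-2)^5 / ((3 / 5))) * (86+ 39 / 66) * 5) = -1016000 / 33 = -30787.88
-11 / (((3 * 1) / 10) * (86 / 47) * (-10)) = 517 / 258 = 2.00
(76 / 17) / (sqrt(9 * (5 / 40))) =152 * sqrt(2) / 51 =4.21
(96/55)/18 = 16/165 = 0.10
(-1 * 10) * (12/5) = -24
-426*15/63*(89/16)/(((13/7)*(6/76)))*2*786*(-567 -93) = 51902370300/13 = 3992490023.08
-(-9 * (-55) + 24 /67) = -33189 /67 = -495.36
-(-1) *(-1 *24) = -24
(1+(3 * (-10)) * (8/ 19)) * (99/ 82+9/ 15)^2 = -6386679/ 168100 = -37.99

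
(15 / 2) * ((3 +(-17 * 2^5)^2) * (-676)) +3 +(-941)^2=-1499525246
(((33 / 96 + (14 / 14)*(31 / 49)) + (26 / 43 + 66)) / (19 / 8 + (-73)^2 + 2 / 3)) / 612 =4556585 / 220018637328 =0.00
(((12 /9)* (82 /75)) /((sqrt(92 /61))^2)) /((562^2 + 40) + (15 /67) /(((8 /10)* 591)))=264085592 /86305605490575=0.00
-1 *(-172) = 172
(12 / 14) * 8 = 48 / 7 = 6.86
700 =700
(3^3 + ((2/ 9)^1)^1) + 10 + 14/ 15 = 1717/ 45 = 38.16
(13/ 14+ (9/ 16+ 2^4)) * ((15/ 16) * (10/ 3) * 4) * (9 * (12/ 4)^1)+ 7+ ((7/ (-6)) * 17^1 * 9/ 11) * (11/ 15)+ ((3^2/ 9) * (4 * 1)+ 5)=6616217/ 1120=5907.34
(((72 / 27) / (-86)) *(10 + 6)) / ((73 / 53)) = -0.36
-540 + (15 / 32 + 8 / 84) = -539.44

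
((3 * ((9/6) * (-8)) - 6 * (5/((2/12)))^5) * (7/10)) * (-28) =14288403528/5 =2857680705.60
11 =11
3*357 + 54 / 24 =4293 / 4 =1073.25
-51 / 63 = -17 / 21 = -0.81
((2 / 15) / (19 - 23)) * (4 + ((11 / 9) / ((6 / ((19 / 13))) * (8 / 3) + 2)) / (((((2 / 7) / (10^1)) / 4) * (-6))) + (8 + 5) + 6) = -34534 / 49815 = -0.69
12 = 12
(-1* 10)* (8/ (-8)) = 10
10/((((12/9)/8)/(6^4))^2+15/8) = 604661760/113374081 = 5.33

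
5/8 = 0.62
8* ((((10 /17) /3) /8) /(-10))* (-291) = 97 /17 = 5.71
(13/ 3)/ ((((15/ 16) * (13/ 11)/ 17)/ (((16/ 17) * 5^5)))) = 1760000/ 9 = 195555.56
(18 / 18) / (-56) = -1 / 56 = -0.02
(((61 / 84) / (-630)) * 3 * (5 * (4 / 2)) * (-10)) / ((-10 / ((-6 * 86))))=2623 / 147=17.84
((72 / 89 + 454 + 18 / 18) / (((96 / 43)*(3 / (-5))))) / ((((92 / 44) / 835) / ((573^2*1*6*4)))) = -1070781028124.61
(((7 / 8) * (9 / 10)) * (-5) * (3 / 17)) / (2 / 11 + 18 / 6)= -297 / 1360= -0.22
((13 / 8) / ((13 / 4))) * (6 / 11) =3 / 11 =0.27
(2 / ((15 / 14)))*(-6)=-56 / 5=-11.20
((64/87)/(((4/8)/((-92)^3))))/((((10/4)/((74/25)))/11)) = -162266120192/10875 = -14921022.55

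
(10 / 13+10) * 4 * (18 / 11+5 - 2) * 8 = 1597.76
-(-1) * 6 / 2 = 3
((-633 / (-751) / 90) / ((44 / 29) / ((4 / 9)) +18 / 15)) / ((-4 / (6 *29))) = -177451 / 2009676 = -0.09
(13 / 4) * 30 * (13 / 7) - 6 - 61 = 1597 / 14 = 114.07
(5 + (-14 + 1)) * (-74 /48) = 37 /3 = 12.33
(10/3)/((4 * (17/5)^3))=625/29478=0.02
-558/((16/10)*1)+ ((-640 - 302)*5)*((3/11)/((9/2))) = -27905/44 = -634.20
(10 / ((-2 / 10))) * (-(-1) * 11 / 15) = -110 / 3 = -36.67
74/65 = 1.14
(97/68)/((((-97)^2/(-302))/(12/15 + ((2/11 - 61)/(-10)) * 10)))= -511739/181390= -2.82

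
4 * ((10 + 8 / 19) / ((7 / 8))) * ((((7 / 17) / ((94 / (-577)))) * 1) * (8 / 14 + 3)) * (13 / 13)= -45698400 / 106267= -430.03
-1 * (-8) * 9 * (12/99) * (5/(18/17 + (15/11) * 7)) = 4.11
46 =46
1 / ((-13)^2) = 0.01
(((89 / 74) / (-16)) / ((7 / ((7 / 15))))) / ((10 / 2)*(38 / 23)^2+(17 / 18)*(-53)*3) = 47081 / 1282594640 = 0.00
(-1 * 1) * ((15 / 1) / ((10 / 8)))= -12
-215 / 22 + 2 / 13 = -2751 / 286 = -9.62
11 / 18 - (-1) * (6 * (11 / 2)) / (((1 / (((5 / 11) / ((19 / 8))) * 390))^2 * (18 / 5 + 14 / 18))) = 591373405157 / 14081166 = 41997.47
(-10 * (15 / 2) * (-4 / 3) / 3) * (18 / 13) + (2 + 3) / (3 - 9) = 3535 / 78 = 45.32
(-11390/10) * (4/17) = -268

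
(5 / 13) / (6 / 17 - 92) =-85 / 20254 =-0.00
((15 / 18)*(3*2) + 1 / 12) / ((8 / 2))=61 / 48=1.27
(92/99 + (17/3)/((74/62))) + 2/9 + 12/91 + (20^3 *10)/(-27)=-2956.93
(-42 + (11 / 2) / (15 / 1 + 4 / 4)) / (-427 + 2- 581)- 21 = -674699 / 32192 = -20.96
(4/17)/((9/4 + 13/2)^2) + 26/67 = 545738/1395275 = 0.39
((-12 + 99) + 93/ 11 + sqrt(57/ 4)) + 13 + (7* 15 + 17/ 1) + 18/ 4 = 238.73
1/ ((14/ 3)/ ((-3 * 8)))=-5.14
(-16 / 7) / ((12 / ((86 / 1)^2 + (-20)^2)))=-31184 / 21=-1484.95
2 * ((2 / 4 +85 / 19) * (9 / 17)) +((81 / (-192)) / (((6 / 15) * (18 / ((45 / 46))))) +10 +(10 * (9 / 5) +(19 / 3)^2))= 73.32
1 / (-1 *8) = -1 / 8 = -0.12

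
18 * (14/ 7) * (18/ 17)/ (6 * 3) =36/ 17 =2.12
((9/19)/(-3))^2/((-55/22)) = -18/1805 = -0.01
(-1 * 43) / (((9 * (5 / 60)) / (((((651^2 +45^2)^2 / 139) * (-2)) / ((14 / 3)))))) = 32053832015.90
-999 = -999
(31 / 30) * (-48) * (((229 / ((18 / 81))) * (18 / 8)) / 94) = -575019 / 470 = -1223.44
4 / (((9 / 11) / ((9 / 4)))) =11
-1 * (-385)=385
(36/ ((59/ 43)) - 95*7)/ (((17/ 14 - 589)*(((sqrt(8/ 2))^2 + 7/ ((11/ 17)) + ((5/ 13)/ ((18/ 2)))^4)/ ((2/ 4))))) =13943157489261/ 380246842186702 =0.04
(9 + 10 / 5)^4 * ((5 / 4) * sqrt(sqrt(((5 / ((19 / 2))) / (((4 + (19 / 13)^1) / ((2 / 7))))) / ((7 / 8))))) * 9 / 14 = 658845 * 130^(1 / 4) * 1349^(3 / 4) * sqrt(7) / 264404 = 4955.18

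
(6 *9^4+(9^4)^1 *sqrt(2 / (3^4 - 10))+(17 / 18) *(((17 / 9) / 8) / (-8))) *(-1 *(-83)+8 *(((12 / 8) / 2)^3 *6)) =2709693 *sqrt(142) / 284+168564462787 / 41472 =4178232.81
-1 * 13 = -13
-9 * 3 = -27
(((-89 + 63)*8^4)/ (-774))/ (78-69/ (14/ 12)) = 93184/ 12771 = 7.30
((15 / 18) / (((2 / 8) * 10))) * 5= 5 / 3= 1.67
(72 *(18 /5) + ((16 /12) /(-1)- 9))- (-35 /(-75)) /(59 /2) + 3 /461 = 33843356 /135995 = 248.86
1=1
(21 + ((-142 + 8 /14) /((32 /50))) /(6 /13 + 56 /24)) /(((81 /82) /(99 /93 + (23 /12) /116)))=-225969015523 /3555897408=-63.55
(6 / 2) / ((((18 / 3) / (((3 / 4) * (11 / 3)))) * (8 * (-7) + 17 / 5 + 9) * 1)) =-55 / 1744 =-0.03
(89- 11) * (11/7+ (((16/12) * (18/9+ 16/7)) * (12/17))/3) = 27066/119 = 227.45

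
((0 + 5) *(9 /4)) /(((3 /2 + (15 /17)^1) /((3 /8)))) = 1.77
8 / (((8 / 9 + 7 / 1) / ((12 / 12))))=72 / 71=1.01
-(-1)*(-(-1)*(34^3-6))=39298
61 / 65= 0.94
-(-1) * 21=21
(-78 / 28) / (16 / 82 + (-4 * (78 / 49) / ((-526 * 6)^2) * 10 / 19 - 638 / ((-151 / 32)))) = -6663613566519 / 323886795488146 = -0.02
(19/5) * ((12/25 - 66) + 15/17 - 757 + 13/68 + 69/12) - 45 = -6682374/2125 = -3144.65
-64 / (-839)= 64 / 839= 0.08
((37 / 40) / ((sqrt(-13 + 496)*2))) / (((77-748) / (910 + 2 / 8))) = -12247*sqrt(483) / 9428160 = -0.03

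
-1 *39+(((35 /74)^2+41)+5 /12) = 10844 /4107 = 2.64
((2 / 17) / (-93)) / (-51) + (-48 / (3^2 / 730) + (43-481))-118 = -358754194 / 80631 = -4449.33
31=31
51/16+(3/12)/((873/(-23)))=44431/13968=3.18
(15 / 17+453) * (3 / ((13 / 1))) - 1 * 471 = -80943 / 221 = -366.26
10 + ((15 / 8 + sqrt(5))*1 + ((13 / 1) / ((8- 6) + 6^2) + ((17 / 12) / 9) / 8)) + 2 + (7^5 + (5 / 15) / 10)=sqrt(5) + 1380689851 / 82080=16823.51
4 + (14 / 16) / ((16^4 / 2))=4.00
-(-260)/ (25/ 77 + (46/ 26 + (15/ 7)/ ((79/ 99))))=20560540/ 377939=54.40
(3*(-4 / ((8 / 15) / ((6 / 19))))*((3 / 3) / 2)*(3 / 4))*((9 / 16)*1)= -3645 / 2432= -1.50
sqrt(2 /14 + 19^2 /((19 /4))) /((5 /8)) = 8 *sqrt(3731) /35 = 13.96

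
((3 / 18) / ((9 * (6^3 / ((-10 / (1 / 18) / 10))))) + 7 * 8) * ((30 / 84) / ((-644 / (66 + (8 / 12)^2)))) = -2358655 / 1143072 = -2.06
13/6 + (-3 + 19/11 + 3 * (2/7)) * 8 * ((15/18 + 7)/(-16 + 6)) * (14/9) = 18467/2970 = 6.22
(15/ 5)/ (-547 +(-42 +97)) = -1/ 164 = -0.01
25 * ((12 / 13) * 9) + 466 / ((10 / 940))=572152 / 13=44011.69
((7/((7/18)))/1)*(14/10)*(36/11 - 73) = -96642/55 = -1757.13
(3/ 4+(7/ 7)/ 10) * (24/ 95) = 102/ 475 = 0.21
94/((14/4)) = 26.86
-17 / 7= -2.43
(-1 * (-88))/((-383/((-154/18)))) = 6776/3447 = 1.97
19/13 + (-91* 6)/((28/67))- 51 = -35257/26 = -1356.04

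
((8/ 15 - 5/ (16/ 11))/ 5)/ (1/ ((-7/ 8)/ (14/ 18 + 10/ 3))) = 14637/ 118400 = 0.12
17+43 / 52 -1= 875 / 52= 16.83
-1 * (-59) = 59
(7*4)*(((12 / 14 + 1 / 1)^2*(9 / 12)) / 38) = 507 / 266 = 1.91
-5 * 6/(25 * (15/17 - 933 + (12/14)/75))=1785/1386508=0.00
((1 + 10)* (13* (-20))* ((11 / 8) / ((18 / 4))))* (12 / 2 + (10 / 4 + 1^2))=-149435 / 18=-8301.94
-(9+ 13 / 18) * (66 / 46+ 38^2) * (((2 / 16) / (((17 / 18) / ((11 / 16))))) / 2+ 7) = -89193841625 / 900864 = -99009.22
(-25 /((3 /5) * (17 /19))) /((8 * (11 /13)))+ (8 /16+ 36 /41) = -1012303 /184008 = -5.50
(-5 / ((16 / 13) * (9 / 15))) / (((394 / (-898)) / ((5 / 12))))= 729625 / 113472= 6.43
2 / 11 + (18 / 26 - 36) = -5023 / 143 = -35.13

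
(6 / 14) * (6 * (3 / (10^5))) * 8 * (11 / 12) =99 / 175000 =0.00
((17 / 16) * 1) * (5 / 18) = 85 / 288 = 0.30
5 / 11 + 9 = 104 / 11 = 9.45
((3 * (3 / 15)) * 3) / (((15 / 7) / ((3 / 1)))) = 63 / 25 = 2.52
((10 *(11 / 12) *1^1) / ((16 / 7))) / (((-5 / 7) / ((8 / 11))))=-49 / 12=-4.08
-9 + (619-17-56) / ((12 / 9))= 801 / 2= 400.50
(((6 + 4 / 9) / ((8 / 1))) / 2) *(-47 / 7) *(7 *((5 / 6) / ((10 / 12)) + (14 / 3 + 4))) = -183.00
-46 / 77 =-0.60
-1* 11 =-11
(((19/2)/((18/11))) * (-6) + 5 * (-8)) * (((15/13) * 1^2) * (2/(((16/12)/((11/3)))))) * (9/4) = -222255/208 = -1068.53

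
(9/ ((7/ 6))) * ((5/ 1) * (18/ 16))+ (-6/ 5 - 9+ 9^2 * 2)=27327/ 140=195.19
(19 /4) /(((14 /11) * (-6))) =-209 /336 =-0.62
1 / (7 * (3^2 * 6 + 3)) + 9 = 3592 / 399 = 9.00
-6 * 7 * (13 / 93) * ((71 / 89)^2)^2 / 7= -660703706 / 1945009471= -0.34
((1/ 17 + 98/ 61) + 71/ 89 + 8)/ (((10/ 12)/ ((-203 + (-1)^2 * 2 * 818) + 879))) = 787989984/ 27145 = 29028.92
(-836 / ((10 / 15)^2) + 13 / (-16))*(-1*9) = 270981 / 16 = 16936.31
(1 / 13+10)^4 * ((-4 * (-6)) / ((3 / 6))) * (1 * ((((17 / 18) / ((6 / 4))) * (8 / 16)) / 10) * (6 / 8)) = 5006498657 / 428415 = 11686.10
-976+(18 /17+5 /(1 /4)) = -16234 /17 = -954.94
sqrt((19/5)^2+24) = 6.20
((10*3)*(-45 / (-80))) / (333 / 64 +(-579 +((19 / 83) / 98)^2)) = -17863728120 / 607416371771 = -0.03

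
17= 17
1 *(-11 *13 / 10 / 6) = -143 / 60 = -2.38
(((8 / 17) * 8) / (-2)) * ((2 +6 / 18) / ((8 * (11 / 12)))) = -0.60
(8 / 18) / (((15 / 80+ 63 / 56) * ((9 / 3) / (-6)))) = -128 / 189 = -0.68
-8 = -8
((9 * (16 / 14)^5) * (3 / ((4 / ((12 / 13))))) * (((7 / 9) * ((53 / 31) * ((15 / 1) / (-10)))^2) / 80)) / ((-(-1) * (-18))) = -6471936 / 149978465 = -0.04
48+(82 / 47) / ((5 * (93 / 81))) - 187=-1010401 / 7285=-138.70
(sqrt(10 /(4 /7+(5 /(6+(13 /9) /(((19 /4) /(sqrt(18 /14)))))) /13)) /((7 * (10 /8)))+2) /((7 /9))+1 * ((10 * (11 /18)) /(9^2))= 72 * sqrt(11830 * sqrt(7)+544635) /(245 * sqrt(2704 * sqrt(7)+138453))+13507 /5103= 3.23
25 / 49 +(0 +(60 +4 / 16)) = 11909 / 196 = 60.76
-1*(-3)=3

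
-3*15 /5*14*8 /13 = -1008 /13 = -77.54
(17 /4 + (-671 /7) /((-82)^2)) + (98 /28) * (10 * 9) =3756447 /11767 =319.24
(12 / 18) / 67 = 2 / 201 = 0.01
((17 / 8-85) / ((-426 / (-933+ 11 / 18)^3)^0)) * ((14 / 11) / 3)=-1547 / 44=-35.16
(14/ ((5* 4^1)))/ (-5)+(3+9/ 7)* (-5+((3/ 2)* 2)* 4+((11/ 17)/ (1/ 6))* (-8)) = -614333/ 5950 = -103.25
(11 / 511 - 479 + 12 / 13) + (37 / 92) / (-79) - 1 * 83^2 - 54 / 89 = -31659144846243 / 4297037836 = -7367.67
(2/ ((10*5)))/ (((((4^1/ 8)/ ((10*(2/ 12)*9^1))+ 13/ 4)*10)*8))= 3/ 19700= 0.00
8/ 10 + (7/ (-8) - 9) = -363/ 40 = -9.08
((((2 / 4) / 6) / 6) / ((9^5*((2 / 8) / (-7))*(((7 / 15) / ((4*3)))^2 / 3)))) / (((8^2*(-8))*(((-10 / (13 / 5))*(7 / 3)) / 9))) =-13 / 508032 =-0.00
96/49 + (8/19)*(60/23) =65472/21413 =3.06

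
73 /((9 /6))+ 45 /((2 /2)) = 281 /3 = 93.67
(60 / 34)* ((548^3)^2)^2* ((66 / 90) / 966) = 982569626232127295731091400000.00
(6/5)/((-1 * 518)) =-3/1295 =-0.00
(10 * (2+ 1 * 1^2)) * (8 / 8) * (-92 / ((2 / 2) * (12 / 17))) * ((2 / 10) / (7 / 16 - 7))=12512 / 105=119.16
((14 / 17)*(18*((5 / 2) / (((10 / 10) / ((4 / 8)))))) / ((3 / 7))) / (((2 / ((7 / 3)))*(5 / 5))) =1715 / 34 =50.44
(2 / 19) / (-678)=-1 / 6441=-0.00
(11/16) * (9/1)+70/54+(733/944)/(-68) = 7.47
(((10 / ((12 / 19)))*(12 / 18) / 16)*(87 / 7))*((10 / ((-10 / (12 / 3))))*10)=-13775 / 42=-327.98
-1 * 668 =-668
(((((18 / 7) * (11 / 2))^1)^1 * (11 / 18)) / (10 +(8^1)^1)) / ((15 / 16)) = 484 / 945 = 0.51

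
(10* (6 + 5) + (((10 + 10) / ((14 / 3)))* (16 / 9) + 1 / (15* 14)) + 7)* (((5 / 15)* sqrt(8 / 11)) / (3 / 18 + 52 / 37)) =1936654* sqrt(22) / 403095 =22.53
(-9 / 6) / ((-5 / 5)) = 3 / 2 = 1.50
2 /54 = 1 /27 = 0.04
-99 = -99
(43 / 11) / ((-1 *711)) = -43 / 7821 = -0.01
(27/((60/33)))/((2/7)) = 2079/40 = 51.98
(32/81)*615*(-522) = -380480/3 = -126826.67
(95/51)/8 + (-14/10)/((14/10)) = -313/408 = -0.77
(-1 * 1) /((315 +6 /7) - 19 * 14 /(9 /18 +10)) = -21 /6101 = -0.00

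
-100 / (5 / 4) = -80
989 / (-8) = -989 / 8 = -123.62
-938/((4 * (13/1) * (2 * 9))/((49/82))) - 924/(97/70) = -2484388837/3722472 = -667.40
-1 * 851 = -851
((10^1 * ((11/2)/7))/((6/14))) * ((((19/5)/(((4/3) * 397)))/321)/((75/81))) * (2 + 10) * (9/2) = 50787/2123950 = 0.02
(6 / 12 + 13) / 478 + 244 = 233291 / 956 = 244.03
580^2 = 336400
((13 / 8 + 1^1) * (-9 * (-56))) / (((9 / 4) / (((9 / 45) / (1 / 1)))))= 588 / 5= 117.60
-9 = -9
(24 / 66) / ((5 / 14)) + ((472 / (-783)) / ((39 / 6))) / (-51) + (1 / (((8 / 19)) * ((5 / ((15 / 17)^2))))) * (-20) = -6189825229 / 970771230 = -6.38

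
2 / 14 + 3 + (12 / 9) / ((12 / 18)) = 36 / 7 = 5.14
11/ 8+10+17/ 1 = 227/ 8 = 28.38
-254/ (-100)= 127/ 50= 2.54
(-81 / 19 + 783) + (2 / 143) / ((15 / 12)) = 778.75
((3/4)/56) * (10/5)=3/112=0.03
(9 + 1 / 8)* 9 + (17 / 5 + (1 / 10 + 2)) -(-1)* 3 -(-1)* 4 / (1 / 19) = 1333 / 8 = 166.62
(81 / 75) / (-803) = -27 / 20075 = -0.00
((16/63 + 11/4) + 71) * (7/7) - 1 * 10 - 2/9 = 16073/252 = 63.78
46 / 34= 23 / 17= 1.35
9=9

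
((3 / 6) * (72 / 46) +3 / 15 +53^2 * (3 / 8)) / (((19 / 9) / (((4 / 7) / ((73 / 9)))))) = 78570729 / 2233070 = 35.19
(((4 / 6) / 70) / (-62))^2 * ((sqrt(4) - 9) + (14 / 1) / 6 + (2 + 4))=1 / 31785075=0.00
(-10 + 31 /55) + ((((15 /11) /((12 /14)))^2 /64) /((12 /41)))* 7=-15780173 /1858560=-8.49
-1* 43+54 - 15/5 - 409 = -401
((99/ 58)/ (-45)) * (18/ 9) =-11/ 145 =-0.08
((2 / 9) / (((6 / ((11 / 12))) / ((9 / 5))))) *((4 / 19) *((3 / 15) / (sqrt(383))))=11 *sqrt(383) / 1637325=0.00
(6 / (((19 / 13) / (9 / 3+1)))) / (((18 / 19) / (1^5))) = 52 / 3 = 17.33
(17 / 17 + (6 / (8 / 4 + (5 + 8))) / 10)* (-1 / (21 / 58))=-1508 / 525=-2.87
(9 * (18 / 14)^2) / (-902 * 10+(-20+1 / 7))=-81 / 49217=-0.00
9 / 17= 0.53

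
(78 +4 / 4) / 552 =79 / 552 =0.14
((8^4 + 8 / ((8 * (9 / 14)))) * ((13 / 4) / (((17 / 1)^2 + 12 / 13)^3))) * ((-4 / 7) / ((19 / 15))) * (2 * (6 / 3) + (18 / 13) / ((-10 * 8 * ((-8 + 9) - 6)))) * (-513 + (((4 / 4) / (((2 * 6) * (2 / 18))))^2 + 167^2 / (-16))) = 271738526964931 / 122071212788520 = 2.23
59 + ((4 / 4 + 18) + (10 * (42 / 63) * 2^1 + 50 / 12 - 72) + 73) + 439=535.50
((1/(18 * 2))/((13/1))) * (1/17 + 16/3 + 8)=683/23868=0.03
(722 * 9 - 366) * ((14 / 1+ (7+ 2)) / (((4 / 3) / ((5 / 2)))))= 264442.50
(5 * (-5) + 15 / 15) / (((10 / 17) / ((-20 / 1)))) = 816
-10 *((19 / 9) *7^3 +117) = -75700 / 9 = -8411.11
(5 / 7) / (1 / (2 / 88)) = 5 / 308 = 0.02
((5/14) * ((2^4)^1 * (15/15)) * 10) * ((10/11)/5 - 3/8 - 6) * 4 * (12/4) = -327000/77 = -4246.75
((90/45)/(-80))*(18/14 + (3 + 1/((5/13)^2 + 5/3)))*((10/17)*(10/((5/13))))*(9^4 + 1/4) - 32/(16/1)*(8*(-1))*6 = -2108698185/175168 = -12038.15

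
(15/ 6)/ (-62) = -0.04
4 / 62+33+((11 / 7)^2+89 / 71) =3967487 / 107849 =36.79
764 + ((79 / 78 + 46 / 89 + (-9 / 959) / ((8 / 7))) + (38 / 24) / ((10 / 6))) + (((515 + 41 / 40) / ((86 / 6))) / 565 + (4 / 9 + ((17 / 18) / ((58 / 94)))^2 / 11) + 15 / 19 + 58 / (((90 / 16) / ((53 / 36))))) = 214694010574848718036 / 274137302254218975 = 783.16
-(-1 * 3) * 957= 2871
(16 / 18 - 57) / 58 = -505 / 522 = -0.97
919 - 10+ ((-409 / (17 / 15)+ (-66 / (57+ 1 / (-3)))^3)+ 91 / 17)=338929826 / 614125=551.89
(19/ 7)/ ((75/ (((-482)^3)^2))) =453812576154011.92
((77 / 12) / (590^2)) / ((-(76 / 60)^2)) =-0.00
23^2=529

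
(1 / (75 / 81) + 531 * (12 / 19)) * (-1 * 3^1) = -479439 / 475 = -1009.35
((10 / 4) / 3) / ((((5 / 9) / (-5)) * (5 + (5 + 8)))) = -0.42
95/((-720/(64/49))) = -76/441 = -0.17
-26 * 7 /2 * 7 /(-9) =637 /9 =70.78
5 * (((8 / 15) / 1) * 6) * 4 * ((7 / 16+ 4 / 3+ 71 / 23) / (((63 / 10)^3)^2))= 21452000000 / 4314121652421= 0.00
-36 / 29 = -1.24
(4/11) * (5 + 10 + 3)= 6.55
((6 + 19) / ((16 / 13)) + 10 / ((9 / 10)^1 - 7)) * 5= 93.37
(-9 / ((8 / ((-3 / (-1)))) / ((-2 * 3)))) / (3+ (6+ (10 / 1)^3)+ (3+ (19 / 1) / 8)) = 54 / 2705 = 0.02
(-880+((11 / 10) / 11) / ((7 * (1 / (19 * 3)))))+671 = -14573 / 70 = -208.19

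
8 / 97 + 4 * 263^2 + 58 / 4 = 53677973 / 194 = 276690.58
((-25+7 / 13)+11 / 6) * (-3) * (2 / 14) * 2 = 1765 / 91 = 19.40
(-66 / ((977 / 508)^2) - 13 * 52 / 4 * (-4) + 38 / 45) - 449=9020335757 / 42953805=210.00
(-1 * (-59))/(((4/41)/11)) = 26609/4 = 6652.25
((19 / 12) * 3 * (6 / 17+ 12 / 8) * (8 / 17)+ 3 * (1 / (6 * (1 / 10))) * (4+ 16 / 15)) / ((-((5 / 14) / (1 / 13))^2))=-1001756 / 732615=-1.37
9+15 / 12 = 41 / 4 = 10.25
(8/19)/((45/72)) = 64/95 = 0.67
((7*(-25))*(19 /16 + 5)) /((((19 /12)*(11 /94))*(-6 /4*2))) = 74025 /38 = 1948.03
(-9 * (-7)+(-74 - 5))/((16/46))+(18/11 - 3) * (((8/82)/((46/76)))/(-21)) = -3339346/72611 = -45.99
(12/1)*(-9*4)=-432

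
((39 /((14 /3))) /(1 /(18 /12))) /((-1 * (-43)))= 351 /1204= 0.29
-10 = -10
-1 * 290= -290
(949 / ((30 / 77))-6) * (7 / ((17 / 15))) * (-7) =-3571757 / 34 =-105051.68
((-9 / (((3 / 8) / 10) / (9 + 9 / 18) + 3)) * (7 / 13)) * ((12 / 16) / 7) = -1710 / 9893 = -0.17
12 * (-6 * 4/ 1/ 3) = -96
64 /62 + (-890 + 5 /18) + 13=-488635 /558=-875.69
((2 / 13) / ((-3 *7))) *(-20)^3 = 16000 / 273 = 58.61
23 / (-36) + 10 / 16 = -1 / 72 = -0.01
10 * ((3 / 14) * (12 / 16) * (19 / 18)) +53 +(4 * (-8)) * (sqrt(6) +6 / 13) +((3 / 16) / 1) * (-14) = 6789 / 182-32 * sqrt(6) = -41.08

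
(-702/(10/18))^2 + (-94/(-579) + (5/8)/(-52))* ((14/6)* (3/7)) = 9614599060361/6021600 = 1596685.11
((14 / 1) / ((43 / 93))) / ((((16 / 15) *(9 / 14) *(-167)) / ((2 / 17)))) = -7595 / 244154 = -0.03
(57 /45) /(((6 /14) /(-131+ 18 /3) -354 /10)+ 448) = 3325 /1083066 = 0.00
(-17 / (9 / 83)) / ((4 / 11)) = -15521 / 36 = -431.14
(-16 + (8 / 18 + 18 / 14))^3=-726572699 / 250047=-2905.74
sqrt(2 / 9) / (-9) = -sqrt(2) / 27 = -0.05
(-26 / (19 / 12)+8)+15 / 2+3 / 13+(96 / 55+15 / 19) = 50119 / 27170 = 1.84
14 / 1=14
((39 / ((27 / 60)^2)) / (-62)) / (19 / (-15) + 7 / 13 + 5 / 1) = -169000 / 232407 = -0.73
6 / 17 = 0.35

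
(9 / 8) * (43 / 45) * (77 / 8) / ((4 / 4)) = 3311 / 320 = 10.35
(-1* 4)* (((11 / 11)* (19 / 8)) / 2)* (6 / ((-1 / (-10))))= -285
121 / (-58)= -121 / 58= -2.09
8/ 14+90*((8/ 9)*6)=3364/ 7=480.57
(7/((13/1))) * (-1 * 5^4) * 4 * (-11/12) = 48125/39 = 1233.97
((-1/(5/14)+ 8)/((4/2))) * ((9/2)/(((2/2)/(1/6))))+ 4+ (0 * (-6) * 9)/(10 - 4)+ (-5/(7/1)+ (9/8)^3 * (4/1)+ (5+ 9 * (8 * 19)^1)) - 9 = 6159691/4480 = 1374.93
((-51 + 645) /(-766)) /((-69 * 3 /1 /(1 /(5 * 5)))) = 33 /220225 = 0.00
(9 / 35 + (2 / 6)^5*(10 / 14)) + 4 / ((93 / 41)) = 76216 / 37665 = 2.02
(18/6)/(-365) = -3/365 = -0.01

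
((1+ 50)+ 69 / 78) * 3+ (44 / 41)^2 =6853343 / 43706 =156.81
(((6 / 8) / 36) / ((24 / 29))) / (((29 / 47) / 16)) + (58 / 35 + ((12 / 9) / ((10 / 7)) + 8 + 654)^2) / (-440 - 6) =-2766904073 / 2809800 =-984.73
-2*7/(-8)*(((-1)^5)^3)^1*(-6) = 21/2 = 10.50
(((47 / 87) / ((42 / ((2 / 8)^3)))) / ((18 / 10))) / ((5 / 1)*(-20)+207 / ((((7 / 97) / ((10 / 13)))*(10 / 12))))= 3055 / 69710201856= 0.00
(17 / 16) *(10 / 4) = 2.66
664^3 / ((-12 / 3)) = -73188736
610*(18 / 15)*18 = 13176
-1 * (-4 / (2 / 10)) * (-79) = -1580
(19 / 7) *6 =114 / 7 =16.29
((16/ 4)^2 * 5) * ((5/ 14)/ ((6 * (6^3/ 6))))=25/ 189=0.13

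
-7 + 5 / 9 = -58 / 9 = -6.44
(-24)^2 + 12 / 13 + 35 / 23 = 172955 / 299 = 578.44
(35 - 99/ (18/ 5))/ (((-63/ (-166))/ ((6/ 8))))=415/ 28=14.82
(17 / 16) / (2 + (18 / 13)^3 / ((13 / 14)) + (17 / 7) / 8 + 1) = 199927 / 1159538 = 0.17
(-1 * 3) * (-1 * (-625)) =-1875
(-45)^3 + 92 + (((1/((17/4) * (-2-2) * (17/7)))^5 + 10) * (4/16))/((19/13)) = -13947407849000770213/153215536434124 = -91031.29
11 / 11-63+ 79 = 17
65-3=62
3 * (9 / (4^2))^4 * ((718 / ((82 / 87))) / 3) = 204919713 / 2686976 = 76.26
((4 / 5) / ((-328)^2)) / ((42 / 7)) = 1 / 806880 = 0.00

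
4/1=4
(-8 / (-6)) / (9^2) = 4 / 243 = 0.02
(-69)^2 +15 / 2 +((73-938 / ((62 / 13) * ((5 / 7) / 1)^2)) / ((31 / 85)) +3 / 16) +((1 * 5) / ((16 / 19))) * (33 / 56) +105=17308797699 / 4305280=4020.37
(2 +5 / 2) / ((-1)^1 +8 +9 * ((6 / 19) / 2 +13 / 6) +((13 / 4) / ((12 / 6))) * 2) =342 / 2369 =0.14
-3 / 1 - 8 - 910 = -921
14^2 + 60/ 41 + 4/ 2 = 8178/ 41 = 199.46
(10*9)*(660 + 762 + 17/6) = 128235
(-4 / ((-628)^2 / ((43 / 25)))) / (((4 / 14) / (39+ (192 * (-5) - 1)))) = 138761 / 2464900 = 0.06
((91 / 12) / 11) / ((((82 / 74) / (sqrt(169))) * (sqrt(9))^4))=43771 / 438372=0.10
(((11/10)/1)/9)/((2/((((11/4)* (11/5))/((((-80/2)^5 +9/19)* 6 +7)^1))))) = -25289/42024959326800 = -0.00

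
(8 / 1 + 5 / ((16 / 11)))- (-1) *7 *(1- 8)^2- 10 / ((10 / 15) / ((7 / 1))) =3991 / 16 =249.44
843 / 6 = 140.50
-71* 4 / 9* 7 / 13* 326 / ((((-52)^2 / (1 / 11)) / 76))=-3078418 / 217503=-14.15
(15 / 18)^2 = 25 / 36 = 0.69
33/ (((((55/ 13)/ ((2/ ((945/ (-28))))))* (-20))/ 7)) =182/ 1125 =0.16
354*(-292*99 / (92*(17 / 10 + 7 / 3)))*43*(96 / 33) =-9600819840 / 2783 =-3449809.50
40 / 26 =1.54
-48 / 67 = -0.72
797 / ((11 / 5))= 3985 / 11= 362.27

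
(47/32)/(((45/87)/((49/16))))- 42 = -255773/7680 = -33.30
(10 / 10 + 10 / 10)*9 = 18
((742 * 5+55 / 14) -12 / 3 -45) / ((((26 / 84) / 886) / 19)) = 2591207118 / 13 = 199323624.46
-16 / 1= -16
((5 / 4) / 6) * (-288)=-60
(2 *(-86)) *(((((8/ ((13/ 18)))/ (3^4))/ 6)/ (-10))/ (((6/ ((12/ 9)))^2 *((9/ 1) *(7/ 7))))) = 2752/ 1279395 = 0.00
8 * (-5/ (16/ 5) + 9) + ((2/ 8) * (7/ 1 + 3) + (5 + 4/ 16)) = 269/ 4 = 67.25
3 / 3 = 1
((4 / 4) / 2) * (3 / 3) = 1 / 2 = 0.50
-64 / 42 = -1.52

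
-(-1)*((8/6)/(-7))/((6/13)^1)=-26/63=-0.41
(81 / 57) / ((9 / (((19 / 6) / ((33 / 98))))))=49 / 33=1.48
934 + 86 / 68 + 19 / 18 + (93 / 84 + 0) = 4015939 / 4284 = 937.43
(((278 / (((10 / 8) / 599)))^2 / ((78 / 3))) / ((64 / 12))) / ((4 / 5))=20797182363 / 130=159978325.87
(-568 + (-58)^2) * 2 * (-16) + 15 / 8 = -715761 / 8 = -89470.12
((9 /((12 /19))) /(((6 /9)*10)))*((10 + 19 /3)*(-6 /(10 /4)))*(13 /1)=-108927 /100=-1089.27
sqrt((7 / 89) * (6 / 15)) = sqrt(6230) / 445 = 0.18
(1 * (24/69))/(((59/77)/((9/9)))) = 0.45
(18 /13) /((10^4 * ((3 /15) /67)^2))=40401 /2600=15.54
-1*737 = -737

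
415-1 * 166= 249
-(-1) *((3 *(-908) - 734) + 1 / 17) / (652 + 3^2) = -58785 / 11237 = -5.23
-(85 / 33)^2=-7225 / 1089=-6.63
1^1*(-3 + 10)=7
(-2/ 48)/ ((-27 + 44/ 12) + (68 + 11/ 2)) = -1/ 1204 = -0.00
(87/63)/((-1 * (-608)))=29/12768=0.00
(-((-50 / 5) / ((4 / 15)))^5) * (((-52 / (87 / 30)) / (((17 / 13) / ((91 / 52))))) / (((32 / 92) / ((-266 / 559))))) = 3302913427734375 / 1356736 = 2434455507.73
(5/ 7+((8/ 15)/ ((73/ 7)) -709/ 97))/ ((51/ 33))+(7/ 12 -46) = -2510268259/ 50558340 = -49.65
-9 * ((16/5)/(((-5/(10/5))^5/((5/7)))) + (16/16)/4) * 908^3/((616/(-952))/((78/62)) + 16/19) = -420691947880705488/90321875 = -4657697239.80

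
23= 23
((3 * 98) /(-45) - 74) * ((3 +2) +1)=-483.20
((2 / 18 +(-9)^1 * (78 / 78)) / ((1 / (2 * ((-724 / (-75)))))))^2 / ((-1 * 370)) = -268378112 / 3371625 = -79.60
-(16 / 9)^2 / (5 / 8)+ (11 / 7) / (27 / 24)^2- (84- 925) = 2373419 / 2835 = 837.18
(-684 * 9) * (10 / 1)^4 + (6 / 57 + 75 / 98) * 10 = -57312351895 / 931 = -61559991.29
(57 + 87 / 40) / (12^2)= 263 / 640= 0.41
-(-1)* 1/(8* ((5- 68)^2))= 1/31752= 0.00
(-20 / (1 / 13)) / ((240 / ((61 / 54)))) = -793 / 648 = -1.22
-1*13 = -13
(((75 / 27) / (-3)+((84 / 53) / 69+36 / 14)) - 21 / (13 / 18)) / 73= -82090585 / 218641059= -0.38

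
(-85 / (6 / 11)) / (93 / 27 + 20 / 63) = -6545 / 158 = -41.42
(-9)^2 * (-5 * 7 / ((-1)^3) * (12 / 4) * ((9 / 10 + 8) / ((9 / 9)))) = 151389 / 2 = 75694.50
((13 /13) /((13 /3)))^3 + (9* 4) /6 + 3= 19800 /2197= 9.01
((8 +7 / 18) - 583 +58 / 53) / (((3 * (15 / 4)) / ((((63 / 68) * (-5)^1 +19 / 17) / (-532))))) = -26153053 / 77651784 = -0.34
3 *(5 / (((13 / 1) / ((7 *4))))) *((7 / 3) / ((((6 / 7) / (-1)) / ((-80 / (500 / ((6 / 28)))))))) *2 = 392 / 65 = 6.03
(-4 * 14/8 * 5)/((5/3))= -21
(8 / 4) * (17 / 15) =34 / 15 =2.27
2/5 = 0.40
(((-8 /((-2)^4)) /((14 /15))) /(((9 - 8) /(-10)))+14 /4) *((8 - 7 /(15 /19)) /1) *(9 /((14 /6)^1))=-7254 /245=-29.61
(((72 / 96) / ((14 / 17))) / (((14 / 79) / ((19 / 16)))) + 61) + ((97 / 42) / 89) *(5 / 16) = 224770405 / 3349248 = 67.11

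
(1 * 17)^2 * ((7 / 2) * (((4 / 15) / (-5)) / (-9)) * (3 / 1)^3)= 4046 / 25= 161.84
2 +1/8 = 17/8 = 2.12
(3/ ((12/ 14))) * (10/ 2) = 35/ 2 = 17.50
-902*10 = -9020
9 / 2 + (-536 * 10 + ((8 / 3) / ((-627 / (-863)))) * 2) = -20119775 / 3762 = -5348.16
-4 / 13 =-0.31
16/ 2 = 8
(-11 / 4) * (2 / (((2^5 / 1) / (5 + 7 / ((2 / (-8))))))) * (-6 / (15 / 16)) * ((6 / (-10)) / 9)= 253 / 150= 1.69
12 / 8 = 3 / 2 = 1.50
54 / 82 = 0.66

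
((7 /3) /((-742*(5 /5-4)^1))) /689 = 0.00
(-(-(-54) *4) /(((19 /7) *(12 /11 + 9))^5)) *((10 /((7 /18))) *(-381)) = 23572223172960 /171702502583743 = 0.14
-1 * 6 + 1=-5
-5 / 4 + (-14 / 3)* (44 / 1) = -2479 / 12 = -206.58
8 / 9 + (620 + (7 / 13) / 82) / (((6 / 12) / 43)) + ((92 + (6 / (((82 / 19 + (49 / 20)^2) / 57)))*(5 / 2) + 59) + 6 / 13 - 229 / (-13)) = 20153021673425 / 376175943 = 53573.39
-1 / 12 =-0.08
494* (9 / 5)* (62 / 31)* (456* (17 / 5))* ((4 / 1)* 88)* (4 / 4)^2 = 24263635968 / 25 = 970545438.72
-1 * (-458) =458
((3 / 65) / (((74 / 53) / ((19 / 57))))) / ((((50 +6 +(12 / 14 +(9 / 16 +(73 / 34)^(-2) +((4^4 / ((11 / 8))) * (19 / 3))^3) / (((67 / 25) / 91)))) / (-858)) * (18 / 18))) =-0.00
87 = 87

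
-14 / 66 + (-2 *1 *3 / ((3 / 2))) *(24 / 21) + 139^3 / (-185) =-620582414 / 42735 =-14521.64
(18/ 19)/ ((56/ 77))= 99/ 76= 1.30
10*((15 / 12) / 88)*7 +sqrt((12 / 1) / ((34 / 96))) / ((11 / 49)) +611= 1176*sqrt(17) / 187 +107711 / 176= 637.92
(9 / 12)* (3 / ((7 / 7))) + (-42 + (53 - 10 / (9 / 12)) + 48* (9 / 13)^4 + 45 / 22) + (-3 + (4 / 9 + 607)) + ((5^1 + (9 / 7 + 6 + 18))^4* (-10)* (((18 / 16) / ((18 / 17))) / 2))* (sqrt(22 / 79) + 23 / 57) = -10731054160* sqrt(1738) / 189679 - 930183971018220805 / 515958006564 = -4161394.77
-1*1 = -1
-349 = -349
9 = 9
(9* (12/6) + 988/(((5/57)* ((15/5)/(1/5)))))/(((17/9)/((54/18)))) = 518994/425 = 1221.16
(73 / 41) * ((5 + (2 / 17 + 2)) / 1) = 8833 / 697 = 12.67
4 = 4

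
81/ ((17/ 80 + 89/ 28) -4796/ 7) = -45360/ 381781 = -0.12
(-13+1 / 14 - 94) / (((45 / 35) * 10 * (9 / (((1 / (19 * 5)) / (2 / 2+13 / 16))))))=-0.01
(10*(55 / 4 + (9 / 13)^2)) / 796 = 0.18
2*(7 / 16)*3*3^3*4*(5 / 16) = 2835 / 32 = 88.59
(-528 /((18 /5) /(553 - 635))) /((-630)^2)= 1804 /59535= 0.03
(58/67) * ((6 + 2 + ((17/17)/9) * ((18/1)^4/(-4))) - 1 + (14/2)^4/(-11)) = -1995200/737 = -2707.19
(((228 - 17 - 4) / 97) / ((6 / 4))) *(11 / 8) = 759 / 388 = 1.96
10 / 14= 5 / 7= 0.71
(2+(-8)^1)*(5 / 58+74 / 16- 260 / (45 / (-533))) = -6439949 / 348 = -18505.60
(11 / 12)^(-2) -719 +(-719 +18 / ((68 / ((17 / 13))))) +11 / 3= -13522739 / 9438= -1432.80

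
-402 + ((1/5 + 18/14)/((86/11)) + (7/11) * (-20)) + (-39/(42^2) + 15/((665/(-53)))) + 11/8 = -21897305783/52843560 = -414.38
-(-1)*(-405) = -405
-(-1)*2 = 2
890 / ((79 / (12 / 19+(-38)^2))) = 24428720 / 1501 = 16274.96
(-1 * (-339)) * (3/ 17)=1017/ 17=59.82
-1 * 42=-42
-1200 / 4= -300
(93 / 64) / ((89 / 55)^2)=281325 / 506944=0.55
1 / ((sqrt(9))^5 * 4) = 1 / 972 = 0.00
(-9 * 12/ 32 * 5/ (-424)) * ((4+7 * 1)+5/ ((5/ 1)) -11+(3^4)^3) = 35872335/ 1696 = 21151.14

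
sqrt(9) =3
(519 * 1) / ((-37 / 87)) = -1220.35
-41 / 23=-1.78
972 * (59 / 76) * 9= 129033 / 19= 6791.21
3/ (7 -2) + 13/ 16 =113/ 80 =1.41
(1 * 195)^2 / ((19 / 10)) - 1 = 380231 / 19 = 20012.16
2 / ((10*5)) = 1 / 25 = 0.04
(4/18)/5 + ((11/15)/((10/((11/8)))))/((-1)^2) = 523/3600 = 0.15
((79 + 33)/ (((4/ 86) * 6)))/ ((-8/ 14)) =-2107/ 3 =-702.33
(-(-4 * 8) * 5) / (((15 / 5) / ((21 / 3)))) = 373.33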